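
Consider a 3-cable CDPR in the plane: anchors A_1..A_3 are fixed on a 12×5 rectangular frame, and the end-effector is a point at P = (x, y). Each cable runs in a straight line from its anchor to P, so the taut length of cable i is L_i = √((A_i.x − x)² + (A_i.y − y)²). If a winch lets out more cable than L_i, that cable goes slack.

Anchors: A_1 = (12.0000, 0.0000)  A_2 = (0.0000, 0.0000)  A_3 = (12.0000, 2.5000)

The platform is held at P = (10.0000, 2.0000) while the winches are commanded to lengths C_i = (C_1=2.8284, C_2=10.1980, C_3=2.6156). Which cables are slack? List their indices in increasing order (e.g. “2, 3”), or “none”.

cable 1: √((2.0000)²+(-2.0000)²)=2.8284, C_1=2.8284: taut
cable 2: √((-10.0000)²+(-2.0000)²)=10.1980, C_2=10.1980: taut
cable 3: √((2.0000)²+(0.5000)²)=2.0616, C_3=2.6156: slack

3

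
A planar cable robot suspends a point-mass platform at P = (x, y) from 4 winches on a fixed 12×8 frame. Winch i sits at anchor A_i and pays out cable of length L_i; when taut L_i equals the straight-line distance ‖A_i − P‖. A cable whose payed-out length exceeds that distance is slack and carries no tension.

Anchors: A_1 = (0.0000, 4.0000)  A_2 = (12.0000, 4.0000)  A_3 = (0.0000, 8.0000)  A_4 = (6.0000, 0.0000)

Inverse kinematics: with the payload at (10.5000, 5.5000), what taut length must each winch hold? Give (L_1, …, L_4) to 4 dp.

L_1 = √((0.0000−10.5000)² + (4.0000−5.5000)²) = 10.6066
L_2 = √((12.0000−10.5000)² + (4.0000−5.5000)²) = 2.1213
L_3 = √((0.0000−10.5000)² + (8.0000−5.5000)²) = 10.7935
L_4 = √((6.0000−10.5000)² + (0.0000−5.5000)²) = 7.1063

(10.6066, 2.1213, 10.7935, 7.1063)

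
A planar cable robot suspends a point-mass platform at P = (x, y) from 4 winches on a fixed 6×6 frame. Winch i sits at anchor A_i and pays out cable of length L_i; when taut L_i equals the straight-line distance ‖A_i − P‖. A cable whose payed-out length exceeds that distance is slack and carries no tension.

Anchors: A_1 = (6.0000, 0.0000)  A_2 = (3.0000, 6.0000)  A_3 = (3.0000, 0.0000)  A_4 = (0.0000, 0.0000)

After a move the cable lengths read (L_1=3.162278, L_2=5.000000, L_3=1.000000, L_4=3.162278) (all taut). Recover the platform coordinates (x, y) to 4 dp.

each cable: (A_i−P)·(A_i−P) = L_i²; let q_i = ‖A_i‖²−L_i²
q_1 = 36.0000+0.0000−10.0000 = 26.0000
row 1: 6.0000x − 12.0000y = 6.0000  (q_2=20.0000)
row 2: 6.0000x + 0.0000y = 18.0000  (q_3=8.0000)
row 3: 12.0000x + 0.0000y = 36.0000  (q_4=-10.0000)
Cramer on rows 1–2 → x = 3.0000, y = 1.0000
check cable 4: ‖A_4−P‖² = 10.0000 ≈ L_4² = 10.0000 ✓

(3.0000, 1.0000)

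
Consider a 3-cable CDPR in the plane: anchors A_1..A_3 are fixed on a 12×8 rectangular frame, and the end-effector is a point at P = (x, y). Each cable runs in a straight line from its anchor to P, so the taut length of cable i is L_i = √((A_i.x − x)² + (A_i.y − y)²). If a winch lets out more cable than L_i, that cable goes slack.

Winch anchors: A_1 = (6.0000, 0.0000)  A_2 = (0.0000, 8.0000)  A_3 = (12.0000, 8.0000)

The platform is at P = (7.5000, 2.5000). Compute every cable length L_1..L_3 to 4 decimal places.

L_1: Δ = A_1−P = (-1.5000, -2.5000) → ‖Δ‖ = √8.5000 = 2.9155
L_2: Δ = A_2−P = (-7.5000, 5.5000) → ‖Δ‖ = √86.5000 = 9.3005
L_3: Δ = A_3−P = (4.5000, 5.5000) → ‖Δ‖ = √50.5000 = 7.1063

(2.9155, 9.3005, 7.1063)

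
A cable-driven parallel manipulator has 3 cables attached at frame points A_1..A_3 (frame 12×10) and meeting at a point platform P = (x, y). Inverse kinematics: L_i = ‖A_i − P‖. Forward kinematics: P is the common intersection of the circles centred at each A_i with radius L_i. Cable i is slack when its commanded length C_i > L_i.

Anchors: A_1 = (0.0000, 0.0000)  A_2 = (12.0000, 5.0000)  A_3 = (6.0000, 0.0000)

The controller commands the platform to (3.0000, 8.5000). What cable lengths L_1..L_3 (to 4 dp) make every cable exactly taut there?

L_1: Δ = A_1−P = (-3.0000, -8.5000) → ‖Δ‖ = √81.2500 = 9.0139
L_2: Δ = A_2−P = (9.0000, -3.5000) → ‖Δ‖ = √93.2500 = 9.6566
L_3: Δ = A_3−P = (3.0000, -8.5000) → ‖Δ‖ = √81.2500 = 9.0139

(9.0139, 9.6566, 9.0139)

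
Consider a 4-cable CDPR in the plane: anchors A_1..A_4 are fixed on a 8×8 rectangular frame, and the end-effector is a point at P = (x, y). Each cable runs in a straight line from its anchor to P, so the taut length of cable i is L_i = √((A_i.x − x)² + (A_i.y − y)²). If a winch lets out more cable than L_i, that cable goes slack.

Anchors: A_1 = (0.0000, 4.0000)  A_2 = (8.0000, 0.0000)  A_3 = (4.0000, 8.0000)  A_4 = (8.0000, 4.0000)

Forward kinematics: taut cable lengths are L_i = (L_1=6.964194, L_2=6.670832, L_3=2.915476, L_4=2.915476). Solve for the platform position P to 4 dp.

(6.5000, 6.5000)

expand ‖A_i−P‖²=L_i² and subtract eq 1 (q_i ≔ ‖A_i‖²−L_i²)
q_1 = 0.0000+16.0000−48.5000 = -32.5000
eq1−eq2 → [-16.0000  8.0000]·P = -52.0000
eq1−eq3 → [-8.0000  -8.0000]·P = -104.0000
eq1−eq4 → [-16.0000  0.0000]·P = -104.0000
2×2 solve → P = (6.5000, 6.5000)
check cable 4: ‖A_4−P‖² = 8.5000 ≈ L_4² = 8.5000 ✓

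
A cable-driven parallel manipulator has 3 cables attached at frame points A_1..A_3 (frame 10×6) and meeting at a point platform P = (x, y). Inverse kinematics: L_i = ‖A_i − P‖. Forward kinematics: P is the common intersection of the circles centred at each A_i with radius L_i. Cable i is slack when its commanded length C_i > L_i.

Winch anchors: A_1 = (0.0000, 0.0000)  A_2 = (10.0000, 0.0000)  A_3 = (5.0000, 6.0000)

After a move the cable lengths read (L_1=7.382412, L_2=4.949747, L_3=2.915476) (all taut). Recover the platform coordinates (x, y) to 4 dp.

(6.5000, 3.5000)

circle eqns → linear via eq_j − eq_1; set k_j = A_j·A_j − L_j²
k_1 = 0.0000+0.0000−54.5000 = -54.5000
-20.0000·x + 0.0000·y = k_1−k_2 = -130.0000
-10.0000·x − 12.0000·y = k_1−k_3 = -107.0000
solve first two rows → x=6.5000, y=3.5000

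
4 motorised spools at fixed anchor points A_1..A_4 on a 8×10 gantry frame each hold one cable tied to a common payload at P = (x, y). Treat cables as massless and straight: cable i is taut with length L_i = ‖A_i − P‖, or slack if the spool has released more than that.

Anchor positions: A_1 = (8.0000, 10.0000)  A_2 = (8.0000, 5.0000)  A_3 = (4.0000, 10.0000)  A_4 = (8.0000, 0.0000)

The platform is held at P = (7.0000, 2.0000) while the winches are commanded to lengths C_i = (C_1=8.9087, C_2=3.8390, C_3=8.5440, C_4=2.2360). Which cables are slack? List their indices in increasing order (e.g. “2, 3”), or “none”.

1, 2

cable 1: √((1.0000)²+(8.0000)²)=8.0623, C_1=8.9087: slack
cable 2: √((1.0000)²+(3.0000)²)=3.1623, C_2=3.8390: slack
cable 3: √((-3.0000)²+(8.0000)²)=8.5440, C_3=8.5440: taut
cable 4: √((1.0000)²+(-2.0000)²)=2.2361, C_4=2.2360: taut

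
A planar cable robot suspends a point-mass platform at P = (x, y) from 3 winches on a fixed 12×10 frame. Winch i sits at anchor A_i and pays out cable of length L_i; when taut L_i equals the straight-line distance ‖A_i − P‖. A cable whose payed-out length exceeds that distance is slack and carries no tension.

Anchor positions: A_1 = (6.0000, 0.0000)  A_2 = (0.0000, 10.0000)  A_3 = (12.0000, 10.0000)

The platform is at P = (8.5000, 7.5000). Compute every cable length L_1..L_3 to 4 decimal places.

(7.9057, 8.8600, 4.3012)

L_1 = √((6.0000−8.5000)² + (0.0000−7.5000)²) = 7.9057
L_2 = √((0.0000−8.5000)² + (10.0000−7.5000)²) = 8.8600
L_3 = √((12.0000−8.5000)² + (10.0000−7.5000)²) = 4.3012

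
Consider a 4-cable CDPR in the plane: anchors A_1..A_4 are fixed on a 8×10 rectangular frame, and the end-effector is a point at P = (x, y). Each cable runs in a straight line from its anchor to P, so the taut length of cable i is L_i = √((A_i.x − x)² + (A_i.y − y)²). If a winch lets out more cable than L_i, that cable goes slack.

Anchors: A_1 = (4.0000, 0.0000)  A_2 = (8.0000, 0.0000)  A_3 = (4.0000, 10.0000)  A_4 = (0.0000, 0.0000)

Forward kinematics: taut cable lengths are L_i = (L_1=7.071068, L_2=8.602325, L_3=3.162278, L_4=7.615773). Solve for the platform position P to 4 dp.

each cable: (A_i−P)·(A_i−P) = L_i²; let c_i = ‖A_i‖²−L_i²
c_1 = 16.0000+0.0000−50.0000 = -34.0000
row 1: -8.0000x + 0.0000y = -24.0000  (c_2=-10.0000)
row 2: 0.0000x − 20.0000y = -140.0000  (c_3=106.0000)
row 3: 8.0000x + 0.0000y = 24.0000  (c_4=-58.0000)
Cramer on rows 1–2 → x = 3.0000, y = 7.0000
check cable 4: ‖A_4−P‖² = 58.0000 ≈ L_4² = 58.0000 ✓

(3.0000, 7.0000)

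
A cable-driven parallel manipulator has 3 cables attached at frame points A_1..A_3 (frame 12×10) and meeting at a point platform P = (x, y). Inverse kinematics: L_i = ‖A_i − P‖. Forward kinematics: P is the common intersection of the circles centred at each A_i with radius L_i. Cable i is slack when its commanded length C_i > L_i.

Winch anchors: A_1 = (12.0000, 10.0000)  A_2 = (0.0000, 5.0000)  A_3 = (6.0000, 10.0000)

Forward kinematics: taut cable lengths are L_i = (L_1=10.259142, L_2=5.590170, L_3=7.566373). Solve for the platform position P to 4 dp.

(5.0000, 2.5000)

expand ‖A_i−P‖²=L_i² and subtract eq 1 (k_i ≔ ‖A_i‖²−L_i²)
k_1 = 144.0000+100.0000−105.2500 = 138.7500
eq1−eq2 → [24.0000  10.0000]·P = 145.0000
eq1−eq3 → [12.0000  0.0000]·P = 60.0000
2×2 solve → P = (5.0000, 2.5000)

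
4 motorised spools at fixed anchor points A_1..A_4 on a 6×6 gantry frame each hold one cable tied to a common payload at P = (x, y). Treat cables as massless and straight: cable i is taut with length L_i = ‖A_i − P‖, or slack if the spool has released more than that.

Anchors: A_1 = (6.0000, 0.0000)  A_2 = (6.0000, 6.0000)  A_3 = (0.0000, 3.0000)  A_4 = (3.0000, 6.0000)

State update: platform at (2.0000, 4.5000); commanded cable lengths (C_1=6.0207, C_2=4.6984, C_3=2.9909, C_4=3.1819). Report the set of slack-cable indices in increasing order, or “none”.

cable 1: L_1 = ‖A_1−P‖ = 6.0208;  C_1 = 6.0207 → taut
cable 2: L_2 = ‖A_2−P‖ = 4.2720;  C_2 = 4.6984 → slack
cable 3: L_3 = ‖A_3−P‖ = 2.5000;  C_3 = 2.9909 → slack
cable 4: L_4 = ‖A_4−P‖ = 1.8028;  C_4 = 3.1819 → slack

2, 3, 4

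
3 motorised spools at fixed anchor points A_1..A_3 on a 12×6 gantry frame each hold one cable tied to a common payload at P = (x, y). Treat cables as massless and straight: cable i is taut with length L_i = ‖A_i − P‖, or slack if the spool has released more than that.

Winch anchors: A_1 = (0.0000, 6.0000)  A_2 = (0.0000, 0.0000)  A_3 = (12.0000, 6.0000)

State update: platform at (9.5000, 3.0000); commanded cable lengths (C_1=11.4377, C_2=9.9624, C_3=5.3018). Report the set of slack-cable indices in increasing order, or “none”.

cable 1: L_1 = ‖A_1−P‖ = 9.9624;  C_1 = 11.4377 → slack
cable 2: L_2 = ‖A_2−P‖ = 9.9624;  C_2 = 9.9624 → taut
cable 3: L_3 = ‖A_3−P‖ = 3.9051;  C_3 = 5.3018 → slack

1, 3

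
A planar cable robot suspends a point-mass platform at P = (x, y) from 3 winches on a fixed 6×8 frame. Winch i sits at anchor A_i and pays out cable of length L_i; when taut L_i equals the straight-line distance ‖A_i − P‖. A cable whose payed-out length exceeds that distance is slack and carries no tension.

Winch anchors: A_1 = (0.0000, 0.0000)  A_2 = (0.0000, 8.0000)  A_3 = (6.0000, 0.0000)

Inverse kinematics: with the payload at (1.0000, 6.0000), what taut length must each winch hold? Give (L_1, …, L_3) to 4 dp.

(6.0828, 2.2361, 7.8102)

L_1 = √((0.0000−1.0000)² + (0.0000−6.0000)²) = 6.0828
L_2 = √((0.0000−1.0000)² + (8.0000−6.0000)²) = 2.2361
L_3 = √((6.0000−1.0000)² + (0.0000−6.0000)²) = 7.8102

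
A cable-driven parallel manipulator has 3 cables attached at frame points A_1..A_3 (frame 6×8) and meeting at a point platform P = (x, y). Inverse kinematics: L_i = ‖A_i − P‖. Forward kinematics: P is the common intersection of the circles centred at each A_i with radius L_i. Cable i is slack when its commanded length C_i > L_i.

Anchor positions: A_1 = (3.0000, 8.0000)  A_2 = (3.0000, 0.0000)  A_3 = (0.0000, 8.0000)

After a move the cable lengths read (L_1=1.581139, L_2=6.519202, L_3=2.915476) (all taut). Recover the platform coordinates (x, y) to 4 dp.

circle eqns → linear via eq_j − eq_1; set k_j = A_j·A_j − L_j²
k_1 = 9.0000+64.0000−2.5000 = 70.5000
0.0000·x + 16.0000·y = k_1−k_2 = 104.0000
6.0000·x + 0.0000·y = k_1−k_3 = 15.0000
solve first two rows → x=2.5000, y=6.5000

(2.5000, 6.5000)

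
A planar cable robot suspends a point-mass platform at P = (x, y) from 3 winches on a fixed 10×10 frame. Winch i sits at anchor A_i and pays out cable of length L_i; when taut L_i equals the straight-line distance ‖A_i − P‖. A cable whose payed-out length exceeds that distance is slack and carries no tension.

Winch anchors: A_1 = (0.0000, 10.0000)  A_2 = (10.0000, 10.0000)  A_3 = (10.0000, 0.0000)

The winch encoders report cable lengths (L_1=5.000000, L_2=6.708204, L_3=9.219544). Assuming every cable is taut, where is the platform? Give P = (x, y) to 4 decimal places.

circle eqns → linear via eq_j − eq_1; set k_j = A_j·A_j − L_j²
k_1 = 0.0000+100.0000−25.0000 = 75.0000
-20.0000·x + 0.0000·y = k_1−k_2 = -80.0000
-20.0000·x + 20.0000·y = k_1−k_3 = 60.0000
solve first two rows → x=4.0000, y=7.0000

(4.0000, 7.0000)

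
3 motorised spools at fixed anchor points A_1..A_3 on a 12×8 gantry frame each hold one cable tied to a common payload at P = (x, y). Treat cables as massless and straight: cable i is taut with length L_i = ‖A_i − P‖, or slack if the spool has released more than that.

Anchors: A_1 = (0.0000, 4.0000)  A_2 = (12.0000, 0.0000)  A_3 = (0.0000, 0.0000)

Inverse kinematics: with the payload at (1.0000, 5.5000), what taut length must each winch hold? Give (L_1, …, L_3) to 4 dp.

(1.8028, 12.2984, 5.5902)

cable 1: Δx=-1.0000, Δy=-1.5000; L_1 = √(Δx²+Δy²) = 1.8028
cable 2: Δx=11.0000, Δy=-5.5000; L_2 = √(Δx²+Δy²) = 12.2984
cable 3: Δx=-1.0000, Δy=-5.5000; L_3 = √(Δx²+Δy²) = 5.5902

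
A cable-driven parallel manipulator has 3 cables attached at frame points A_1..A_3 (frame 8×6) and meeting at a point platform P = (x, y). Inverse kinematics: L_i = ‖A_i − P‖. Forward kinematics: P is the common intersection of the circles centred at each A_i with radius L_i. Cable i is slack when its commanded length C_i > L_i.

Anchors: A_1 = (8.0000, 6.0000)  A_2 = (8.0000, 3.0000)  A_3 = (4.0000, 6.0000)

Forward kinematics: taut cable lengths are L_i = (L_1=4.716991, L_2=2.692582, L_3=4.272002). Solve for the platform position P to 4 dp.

(5.5000, 2.0000)

circle eqns → linear via eq_j − eq_1; set c_j = A_j·A_j − L_j²
c_1 = 64.0000+36.0000−22.2500 = 77.7500
0.0000·x + 6.0000·y = c_1−c_2 = 12.0000
8.0000·x + 0.0000·y = c_1−c_3 = 44.0000
solve first two rows → x=5.5000, y=2.0000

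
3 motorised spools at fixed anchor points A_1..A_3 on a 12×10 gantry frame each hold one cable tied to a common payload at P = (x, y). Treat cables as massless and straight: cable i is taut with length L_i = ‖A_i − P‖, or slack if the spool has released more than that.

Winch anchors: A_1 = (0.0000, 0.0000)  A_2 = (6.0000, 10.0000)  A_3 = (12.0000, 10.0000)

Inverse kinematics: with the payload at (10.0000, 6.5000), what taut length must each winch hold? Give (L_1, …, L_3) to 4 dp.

(11.9269, 5.3151, 4.0311)

L_1 = √((0.0000−10.0000)² + (0.0000−6.5000)²) = 11.9269
L_2 = √((6.0000−10.0000)² + (10.0000−6.5000)²) = 5.3151
L_3 = √((12.0000−10.0000)² + (10.0000−6.5000)²) = 4.0311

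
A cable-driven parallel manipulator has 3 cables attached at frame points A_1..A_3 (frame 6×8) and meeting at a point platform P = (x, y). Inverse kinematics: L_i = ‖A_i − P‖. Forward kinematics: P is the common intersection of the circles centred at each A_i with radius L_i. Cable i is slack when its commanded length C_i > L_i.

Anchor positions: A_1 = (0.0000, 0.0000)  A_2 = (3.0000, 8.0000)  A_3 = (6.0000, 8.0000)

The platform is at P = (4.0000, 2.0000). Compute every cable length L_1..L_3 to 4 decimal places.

L_1: Δ = A_1−P = (-4.0000, -2.0000) → ‖Δ‖ = √20.0000 = 4.4721
L_2: Δ = A_2−P = (-1.0000, 6.0000) → ‖Δ‖ = √37.0000 = 6.0828
L_3: Δ = A_3−P = (2.0000, 6.0000) → ‖Δ‖ = √40.0000 = 6.3246

(4.4721, 6.0828, 6.3246)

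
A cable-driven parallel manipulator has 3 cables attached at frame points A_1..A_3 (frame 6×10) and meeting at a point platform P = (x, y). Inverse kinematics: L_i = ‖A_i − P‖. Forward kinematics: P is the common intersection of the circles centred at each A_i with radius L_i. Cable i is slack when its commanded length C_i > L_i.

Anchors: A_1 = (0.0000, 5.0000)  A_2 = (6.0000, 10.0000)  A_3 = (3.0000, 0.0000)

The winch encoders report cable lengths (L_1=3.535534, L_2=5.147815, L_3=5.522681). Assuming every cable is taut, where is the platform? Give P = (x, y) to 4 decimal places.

expand ‖A_i−P‖²=L_i² and subtract eq 1 (q_i ≔ ‖A_i‖²−L_i²)
q_1 = 0.0000+25.0000−12.5000 = 12.5000
eq1−eq2 → [-12.0000  -10.0000]·P = -97.0000
eq1−eq3 → [-6.0000  10.0000]·P = 34.0000
2×2 solve → P = (3.5000, 5.5000)

(3.5000, 5.5000)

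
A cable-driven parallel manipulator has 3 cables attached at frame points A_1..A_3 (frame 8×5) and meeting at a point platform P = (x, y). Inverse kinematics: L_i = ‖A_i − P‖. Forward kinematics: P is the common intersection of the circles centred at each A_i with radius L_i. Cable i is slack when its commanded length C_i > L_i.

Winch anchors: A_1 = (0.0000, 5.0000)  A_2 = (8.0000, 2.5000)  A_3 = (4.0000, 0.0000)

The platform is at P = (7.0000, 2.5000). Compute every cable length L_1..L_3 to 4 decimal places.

(7.4330, 1.0000, 3.9051)

cable 1: Δx=-7.0000, Δy=2.5000; L_1 = √(Δx²+Δy²) = 7.4330
cable 2: Δx=1.0000, Δy=0.0000; L_2 = √(Δx²+Δy²) = 1.0000
cable 3: Δx=-3.0000, Δy=-2.5000; L_3 = √(Δx²+Δy²) = 3.9051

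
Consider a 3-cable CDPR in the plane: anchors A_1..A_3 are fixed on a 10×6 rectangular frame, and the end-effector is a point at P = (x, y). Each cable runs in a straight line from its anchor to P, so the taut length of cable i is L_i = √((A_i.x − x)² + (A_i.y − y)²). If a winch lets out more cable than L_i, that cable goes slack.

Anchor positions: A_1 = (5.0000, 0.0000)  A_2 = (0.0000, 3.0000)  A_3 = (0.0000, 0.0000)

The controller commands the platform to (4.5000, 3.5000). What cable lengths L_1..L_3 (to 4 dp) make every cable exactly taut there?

(3.5355, 4.5277, 5.7009)

L_1 = √((5.0000−4.5000)² + (0.0000−3.5000)²) = 3.5355
L_2 = √((0.0000−4.5000)² + (3.0000−3.5000)²) = 4.5277
L_3 = √((0.0000−4.5000)² + (0.0000−3.5000)²) = 5.7009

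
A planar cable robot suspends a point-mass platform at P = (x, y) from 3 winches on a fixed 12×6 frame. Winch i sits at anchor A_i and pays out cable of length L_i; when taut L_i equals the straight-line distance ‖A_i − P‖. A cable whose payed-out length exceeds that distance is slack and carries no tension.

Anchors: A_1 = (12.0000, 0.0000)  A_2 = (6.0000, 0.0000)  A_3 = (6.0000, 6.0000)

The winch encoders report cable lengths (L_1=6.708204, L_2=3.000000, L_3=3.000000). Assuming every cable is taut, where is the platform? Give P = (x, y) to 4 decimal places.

(6.0000, 3.0000)

circle eqns → linear via eq_j − eq_1; set c_j = A_j·A_j − L_j²
c_1 = 144.0000+0.0000−45.0000 = 99.0000
12.0000·x + 0.0000·y = c_1−c_2 = 72.0000
12.0000·x − 12.0000·y = c_1−c_3 = 36.0000
solve first two rows → x=6.0000, y=3.0000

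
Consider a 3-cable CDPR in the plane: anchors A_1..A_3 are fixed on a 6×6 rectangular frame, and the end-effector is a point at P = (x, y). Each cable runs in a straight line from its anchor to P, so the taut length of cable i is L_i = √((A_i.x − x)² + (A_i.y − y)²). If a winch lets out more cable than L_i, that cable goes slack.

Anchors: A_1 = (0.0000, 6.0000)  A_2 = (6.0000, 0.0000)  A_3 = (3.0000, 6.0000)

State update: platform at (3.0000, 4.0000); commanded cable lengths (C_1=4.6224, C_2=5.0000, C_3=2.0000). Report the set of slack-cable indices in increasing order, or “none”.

1

cable 1: √((-3.0000)²+(2.0000)²)=3.6056, C_1=4.6224: slack
cable 2: √((3.0000)²+(-4.0000)²)=5.0000, C_2=5.0000: taut
cable 3: √((0.0000)²+(2.0000)²)=2.0000, C_3=2.0000: taut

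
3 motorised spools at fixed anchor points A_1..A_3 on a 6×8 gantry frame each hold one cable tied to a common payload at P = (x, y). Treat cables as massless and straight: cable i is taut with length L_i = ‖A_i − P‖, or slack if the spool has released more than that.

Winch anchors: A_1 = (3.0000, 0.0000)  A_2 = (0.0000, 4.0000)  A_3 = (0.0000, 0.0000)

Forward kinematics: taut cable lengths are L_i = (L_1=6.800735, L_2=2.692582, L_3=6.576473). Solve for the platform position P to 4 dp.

circle eqns → linear via eq_j − eq_1; set q_j = A_j·A_j − L_j²
q_1 = 9.0000+0.0000−46.2500 = -37.2500
6.0000·x − 8.0000·y = q_1−q_2 = -46.0000
6.0000·x + 0.0000·y = q_1−q_3 = 6.0000
solve first two rows → x=1.0000, y=6.5000

(1.0000, 6.5000)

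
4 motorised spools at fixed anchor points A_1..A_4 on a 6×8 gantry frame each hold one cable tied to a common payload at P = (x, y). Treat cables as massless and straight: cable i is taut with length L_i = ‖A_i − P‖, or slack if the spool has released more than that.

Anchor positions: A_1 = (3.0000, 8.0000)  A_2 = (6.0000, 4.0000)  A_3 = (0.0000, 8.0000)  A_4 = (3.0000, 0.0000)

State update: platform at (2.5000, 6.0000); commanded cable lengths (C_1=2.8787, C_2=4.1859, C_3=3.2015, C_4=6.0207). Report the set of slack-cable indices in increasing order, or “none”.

cable 1: L_1 = ‖A_1−P‖ = 2.0616;  C_1 = 2.8787 → slack
cable 2: L_2 = ‖A_2−P‖ = 4.0311;  C_2 = 4.1859 → slack
cable 3: L_3 = ‖A_3−P‖ = 3.2016;  C_3 = 3.2015 → taut
cable 4: L_4 = ‖A_4−P‖ = 6.0208;  C_4 = 6.0207 → taut

1, 2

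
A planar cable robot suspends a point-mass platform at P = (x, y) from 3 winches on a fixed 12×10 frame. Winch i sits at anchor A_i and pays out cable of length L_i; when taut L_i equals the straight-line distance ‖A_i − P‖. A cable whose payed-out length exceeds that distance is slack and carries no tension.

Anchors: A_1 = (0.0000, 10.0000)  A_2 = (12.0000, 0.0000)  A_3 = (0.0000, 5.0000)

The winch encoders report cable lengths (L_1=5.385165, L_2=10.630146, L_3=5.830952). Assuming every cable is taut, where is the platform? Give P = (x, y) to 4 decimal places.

(5.0000, 8.0000)

expand ‖A_i−P‖²=L_i² and subtract eq 1 (k_i ≔ ‖A_i‖²−L_i²)
k_1 = 0.0000+100.0000−29.0000 = 71.0000
eq1−eq2 → [-24.0000  20.0000]·P = 40.0000
eq1−eq3 → [0.0000  10.0000]·P = 80.0000
2×2 solve → P = (5.0000, 8.0000)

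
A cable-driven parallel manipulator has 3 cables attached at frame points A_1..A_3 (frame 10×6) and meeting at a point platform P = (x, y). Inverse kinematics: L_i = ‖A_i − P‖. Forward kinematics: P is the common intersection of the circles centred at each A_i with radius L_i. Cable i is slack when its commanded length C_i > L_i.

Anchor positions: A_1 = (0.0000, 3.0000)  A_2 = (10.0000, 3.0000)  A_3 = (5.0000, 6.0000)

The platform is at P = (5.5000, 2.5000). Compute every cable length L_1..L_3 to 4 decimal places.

(5.5227, 4.5277, 3.5355)

cable 1: Δx=-5.5000, Δy=0.5000; L_1 = √(Δx²+Δy²) = 5.5227
cable 2: Δx=4.5000, Δy=0.5000; L_2 = √(Δx²+Δy²) = 4.5277
cable 3: Δx=-0.5000, Δy=3.5000; L_3 = √(Δx²+Δy²) = 3.5355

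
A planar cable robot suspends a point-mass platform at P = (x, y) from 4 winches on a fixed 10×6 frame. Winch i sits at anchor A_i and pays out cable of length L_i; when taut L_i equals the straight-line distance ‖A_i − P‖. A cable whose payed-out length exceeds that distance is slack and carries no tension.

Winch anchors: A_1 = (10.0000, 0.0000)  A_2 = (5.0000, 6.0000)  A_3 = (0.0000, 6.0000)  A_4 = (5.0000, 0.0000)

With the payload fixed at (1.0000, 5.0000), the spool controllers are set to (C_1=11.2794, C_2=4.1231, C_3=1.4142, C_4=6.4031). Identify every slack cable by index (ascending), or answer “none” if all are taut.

i=1: geometric 10.2956 vs commanded 11.2794 ⇒ slack
i=2: geometric 4.1231 vs commanded 4.1231 ⇒ taut
i=3: geometric 1.4142 vs commanded 1.4142 ⇒ taut
i=4: geometric 6.4031 vs commanded 6.4031 ⇒ taut

1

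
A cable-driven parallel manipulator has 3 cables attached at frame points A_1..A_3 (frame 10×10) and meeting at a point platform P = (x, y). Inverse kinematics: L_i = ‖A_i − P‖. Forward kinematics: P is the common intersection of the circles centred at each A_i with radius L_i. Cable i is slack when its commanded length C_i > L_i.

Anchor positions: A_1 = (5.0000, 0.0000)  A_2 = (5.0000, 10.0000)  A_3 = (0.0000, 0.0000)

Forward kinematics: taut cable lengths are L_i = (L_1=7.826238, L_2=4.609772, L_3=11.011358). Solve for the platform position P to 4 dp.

expand ‖A_i−P‖²=L_i² and subtract eq 1 (c_i ≔ ‖A_i‖²−L_i²)
c_1 = 25.0000+0.0000−61.2500 = -36.2500
eq1−eq2 → [0.0000  -20.0000]·P = -140.0000
eq1−eq3 → [10.0000  0.0000]·P = 85.0000
2×2 solve → P = (8.5000, 7.0000)

(8.5000, 7.0000)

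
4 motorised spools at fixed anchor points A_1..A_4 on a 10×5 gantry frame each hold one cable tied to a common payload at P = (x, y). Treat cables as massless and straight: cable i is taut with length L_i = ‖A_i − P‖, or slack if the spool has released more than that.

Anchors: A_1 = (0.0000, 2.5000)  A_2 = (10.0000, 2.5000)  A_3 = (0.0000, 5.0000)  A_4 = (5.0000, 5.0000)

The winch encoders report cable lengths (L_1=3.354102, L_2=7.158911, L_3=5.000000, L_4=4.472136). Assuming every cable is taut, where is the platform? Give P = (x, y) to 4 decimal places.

each cable: (A_i−P)·(A_i−P) = L_i²; let q_i = ‖A_i‖²−L_i²
q_1 = 0.0000+6.2500−11.2500 = -5.0000
row 1: -20.0000x + 0.0000y = -60.0000  (q_2=55.0000)
row 2: 0.0000x − 5.0000y = -5.0000  (q_3=0.0000)
row 3: -10.0000x − 5.0000y = -35.0000  (q_4=30.0000)
Cramer on rows 1–2 → x = 3.0000, y = 1.0000
check cable 4: ‖A_4−P‖² = 20.0000 ≈ L_4² = 20.0000 ✓

(3.0000, 1.0000)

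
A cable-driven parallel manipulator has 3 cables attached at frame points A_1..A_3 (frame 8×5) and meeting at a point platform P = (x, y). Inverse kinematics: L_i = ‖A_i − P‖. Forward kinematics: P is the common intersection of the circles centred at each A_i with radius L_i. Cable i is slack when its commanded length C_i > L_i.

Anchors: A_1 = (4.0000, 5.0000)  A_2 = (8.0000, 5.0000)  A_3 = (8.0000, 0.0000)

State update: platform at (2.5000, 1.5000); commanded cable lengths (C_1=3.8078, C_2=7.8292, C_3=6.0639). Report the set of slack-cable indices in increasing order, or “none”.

cable 1: L_1 = ‖A_1−P‖ = 3.8079;  C_1 = 3.8078 → taut
cable 2: L_2 = ‖A_2−P‖ = 6.5192;  C_2 = 7.8292 → slack
cable 3: L_3 = ‖A_3−P‖ = 5.7009;  C_3 = 6.0639 → slack

2, 3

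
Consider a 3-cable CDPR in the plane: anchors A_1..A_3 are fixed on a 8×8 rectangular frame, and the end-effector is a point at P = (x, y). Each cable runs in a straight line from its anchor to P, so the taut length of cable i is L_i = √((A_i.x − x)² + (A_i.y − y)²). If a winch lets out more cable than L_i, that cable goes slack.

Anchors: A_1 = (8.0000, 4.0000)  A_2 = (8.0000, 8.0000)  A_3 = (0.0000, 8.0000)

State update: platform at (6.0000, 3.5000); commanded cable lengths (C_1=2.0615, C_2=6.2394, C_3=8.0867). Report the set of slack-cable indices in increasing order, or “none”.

2, 3

cable 1: L_1 = ‖A_1−P‖ = 2.0616;  C_1 = 2.0615 → taut
cable 2: L_2 = ‖A_2−P‖ = 4.9244;  C_2 = 6.2394 → slack
cable 3: L_3 = ‖A_3−P‖ = 7.5000;  C_3 = 8.0867 → slack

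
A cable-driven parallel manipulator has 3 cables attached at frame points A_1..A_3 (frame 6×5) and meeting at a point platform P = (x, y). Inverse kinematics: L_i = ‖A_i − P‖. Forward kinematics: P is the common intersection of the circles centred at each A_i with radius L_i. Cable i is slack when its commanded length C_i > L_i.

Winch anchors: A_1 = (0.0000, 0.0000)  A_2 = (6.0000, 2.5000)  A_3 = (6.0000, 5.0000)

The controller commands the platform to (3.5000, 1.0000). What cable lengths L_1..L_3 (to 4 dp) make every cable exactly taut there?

L_1: Δ = A_1−P = (-3.5000, -1.0000) → ‖Δ‖ = √13.2500 = 3.6401
L_2: Δ = A_2−P = (2.5000, 1.5000) → ‖Δ‖ = √8.5000 = 2.9155
L_3: Δ = A_3−P = (2.5000, 4.0000) → ‖Δ‖ = √22.2500 = 4.7170

(3.6401, 2.9155, 4.7170)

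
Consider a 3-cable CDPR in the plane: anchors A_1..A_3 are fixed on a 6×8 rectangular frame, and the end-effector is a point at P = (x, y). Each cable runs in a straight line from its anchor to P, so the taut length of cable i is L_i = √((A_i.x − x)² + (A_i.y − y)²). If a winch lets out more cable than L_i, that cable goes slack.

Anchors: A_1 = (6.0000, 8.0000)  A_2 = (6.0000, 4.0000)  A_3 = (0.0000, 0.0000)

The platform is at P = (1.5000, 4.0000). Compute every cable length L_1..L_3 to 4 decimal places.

(6.0208, 4.5000, 4.2720)

L_1 = √((6.0000−1.5000)² + (8.0000−4.0000)²) = 6.0208
L_2 = √((6.0000−1.5000)² + (4.0000−4.0000)²) = 4.5000
L_3 = √((0.0000−1.5000)² + (0.0000−4.0000)²) = 4.2720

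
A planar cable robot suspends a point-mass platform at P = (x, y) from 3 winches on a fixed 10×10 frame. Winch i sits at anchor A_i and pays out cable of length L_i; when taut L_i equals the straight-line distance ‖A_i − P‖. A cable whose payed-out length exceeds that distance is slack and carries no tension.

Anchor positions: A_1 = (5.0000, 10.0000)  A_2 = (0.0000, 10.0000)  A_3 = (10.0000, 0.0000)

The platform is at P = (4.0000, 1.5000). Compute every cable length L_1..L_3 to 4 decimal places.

(8.5586, 9.3941, 6.1847)

cable 1: Δx=1.0000, Δy=8.5000; L_1 = √(Δx²+Δy²) = 8.5586
cable 2: Δx=-4.0000, Δy=8.5000; L_2 = √(Δx²+Δy²) = 9.3941
cable 3: Δx=6.0000, Δy=-1.5000; L_3 = √(Δx²+Δy²) = 6.1847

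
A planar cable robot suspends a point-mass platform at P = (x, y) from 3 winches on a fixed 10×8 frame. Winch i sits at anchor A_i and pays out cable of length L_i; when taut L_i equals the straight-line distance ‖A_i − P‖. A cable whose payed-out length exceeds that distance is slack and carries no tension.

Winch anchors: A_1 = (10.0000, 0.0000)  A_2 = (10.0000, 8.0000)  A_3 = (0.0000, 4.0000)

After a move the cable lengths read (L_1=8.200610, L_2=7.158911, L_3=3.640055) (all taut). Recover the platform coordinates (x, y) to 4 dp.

each cable: (A_i−P)·(A_i−P) = L_i²; let c_i = ‖A_i‖²−L_i²
c_1 = 100.0000+0.0000−67.2500 = 32.7500
row 1: 0.0000x − 16.0000y = -80.0000  (c_2=112.7500)
row 2: 20.0000x − 8.0000y = 30.0000  (c_3=2.7500)
Cramer on rows 1–2 → x = 3.5000, y = 5.0000

(3.5000, 5.0000)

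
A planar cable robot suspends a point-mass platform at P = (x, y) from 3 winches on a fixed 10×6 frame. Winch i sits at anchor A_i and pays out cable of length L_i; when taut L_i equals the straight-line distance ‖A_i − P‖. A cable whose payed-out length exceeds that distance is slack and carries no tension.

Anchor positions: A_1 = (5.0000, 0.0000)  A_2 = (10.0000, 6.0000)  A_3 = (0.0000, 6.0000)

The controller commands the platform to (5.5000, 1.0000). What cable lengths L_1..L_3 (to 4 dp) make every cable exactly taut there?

(1.1180, 6.7268, 7.4330)

cable 1: Δx=-0.5000, Δy=-1.0000; L_1 = √(Δx²+Δy²) = 1.1180
cable 2: Δx=4.5000, Δy=5.0000; L_2 = √(Δx²+Δy²) = 6.7268
cable 3: Δx=-5.5000, Δy=5.0000; L_3 = √(Δx²+Δy²) = 7.4330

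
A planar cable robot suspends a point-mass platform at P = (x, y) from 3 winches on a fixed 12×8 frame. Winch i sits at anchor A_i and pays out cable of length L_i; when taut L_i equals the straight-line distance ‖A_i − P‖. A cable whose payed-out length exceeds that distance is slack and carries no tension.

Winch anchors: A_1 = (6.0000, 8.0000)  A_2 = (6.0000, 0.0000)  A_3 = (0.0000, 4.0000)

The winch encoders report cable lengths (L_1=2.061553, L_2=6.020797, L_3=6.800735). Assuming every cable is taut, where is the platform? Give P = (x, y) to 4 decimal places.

circle eqns → linear via eq_j − eq_1; set k_j = A_j·A_j − L_j²
k_1 = 36.0000+64.0000−4.2500 = 95.7500
0.0000·x + 16.0000·y = k_1−k_2 = 96.0000
12.0000·x + 8.0000·y = k_1−k_3 = 126.0000
solve first two rows → x=6.5000, y=6.0000

(6.5000, 6.0000)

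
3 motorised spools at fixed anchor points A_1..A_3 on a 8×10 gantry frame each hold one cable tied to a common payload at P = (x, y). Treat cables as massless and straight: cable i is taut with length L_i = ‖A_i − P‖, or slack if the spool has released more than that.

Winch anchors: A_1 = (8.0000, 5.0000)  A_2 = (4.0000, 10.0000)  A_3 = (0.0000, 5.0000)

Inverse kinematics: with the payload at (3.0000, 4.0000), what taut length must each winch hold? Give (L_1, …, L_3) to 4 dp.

(5.0990, 6.0828, 3.1623)

cable 1: Δx=5.0000, Δy=1.0000; L_1 = √(Δx²+Δy²) = 5.0990
cable 2: Δx=1.0000, Δy=6.0000; L_2 = √(Δx²+Δy²) = 6.0828
cable 3: Δx=-3.0000, Δy=1.0000; L_3 = √(Δx²+Δy²) = 3.1623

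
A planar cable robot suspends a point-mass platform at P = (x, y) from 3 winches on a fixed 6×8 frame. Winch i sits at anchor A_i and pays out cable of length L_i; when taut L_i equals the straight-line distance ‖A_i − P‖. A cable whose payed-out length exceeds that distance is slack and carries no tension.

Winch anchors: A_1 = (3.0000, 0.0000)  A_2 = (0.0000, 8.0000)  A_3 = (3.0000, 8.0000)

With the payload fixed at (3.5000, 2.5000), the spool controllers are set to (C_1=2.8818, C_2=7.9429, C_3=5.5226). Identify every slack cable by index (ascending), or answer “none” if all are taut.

cable 1: L_1 = ‖A_1−P‖ = 2.5495;  C_1 = 2.8818 → slack
cable 2: L_2 = ‖A_2−P‖ = 6.5192;  C_2 = 7.9429 → slack
cable 3: L_3 = ‖A_3−P‖ = 5.5227;  C_3 = 5.5226 → taut

1, 2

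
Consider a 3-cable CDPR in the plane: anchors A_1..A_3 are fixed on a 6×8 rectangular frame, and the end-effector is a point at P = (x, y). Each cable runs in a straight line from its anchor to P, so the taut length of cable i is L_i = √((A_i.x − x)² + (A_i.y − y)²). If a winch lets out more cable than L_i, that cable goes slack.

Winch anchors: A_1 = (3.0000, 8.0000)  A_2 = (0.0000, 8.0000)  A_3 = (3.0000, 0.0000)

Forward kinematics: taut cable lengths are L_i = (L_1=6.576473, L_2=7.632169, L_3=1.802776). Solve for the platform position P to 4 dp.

each cable: (A_i−P)·(A_i−P) = L_i²; let k_i = ‖A_i‖²−L_i²
k_1 = 9.0000+64.0000−43.2500 = 29.7500
row 1: 6.0000x + 0.0000y = 24.0000  (k_2=5.7500)
row 2: 0.0000x + 16.0000y = 24.0000  (k_3=5.7500)
Cramer on rows 1–2 → x = 4.0000, y = 1.5000

(4.0000, 1.5000)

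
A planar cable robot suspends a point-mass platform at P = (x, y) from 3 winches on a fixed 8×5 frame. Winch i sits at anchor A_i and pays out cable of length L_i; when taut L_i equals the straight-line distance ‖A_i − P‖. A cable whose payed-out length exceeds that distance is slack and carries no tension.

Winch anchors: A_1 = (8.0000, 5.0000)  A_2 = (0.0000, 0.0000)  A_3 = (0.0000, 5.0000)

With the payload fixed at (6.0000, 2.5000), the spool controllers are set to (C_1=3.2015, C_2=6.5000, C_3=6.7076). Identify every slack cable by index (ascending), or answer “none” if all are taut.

3

cable 1: √((2.0000)²+(2.5000)²)=3.2016, C_1=3.2015: taut
cable 2: √((-6.0000)²+(-2.5000)²)=6.5000, C_2=6.5000: taut
cable 3: √((-6.0000)²+(2.5000)²)=6.5000, C_3=6.7076: slack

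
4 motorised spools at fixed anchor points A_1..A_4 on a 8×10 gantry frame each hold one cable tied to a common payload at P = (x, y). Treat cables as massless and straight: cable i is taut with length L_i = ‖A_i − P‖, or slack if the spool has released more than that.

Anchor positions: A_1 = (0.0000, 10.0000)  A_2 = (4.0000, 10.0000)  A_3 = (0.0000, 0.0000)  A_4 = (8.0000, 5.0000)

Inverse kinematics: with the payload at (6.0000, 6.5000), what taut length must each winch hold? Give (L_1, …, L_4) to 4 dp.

(6.9462, 4.0311, 8.8459, 2.5000)

L_1: Δ = A_1−P = (-6.0000, 3.5000) → ‖Δ‖ = √48.2500 = 6.9462
L_2: Δ = A_2−P = (-2.0000, 3.5000) → ‖Δ‖ = √16.2500 = 4.0311
L_3: Δ = A_3−P = (-6.0000, -6.5000) → ‖Δ‖ = √78.2500 = 8.8459
L_4: Δ = A_4−P = (2.0000, -1.5000) → ‖Δ‖ = √6.2500 = 2.5000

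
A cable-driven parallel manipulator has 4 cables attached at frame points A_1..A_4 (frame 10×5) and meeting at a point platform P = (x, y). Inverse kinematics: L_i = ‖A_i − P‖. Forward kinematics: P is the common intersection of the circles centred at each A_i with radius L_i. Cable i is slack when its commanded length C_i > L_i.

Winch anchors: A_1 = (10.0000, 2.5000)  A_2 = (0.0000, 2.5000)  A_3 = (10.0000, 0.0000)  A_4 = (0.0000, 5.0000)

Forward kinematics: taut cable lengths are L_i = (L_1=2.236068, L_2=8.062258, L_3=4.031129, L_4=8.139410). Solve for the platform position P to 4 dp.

(8.0000, 3.5000)

each cable: (A_i−P)·(A_i−P) = L_i²; let c_i = ‖A_i‖²−L_i²
c_1 = 100.0000+6.2500−5.0000 = 101.2500
row 1: 20.0000x + 0.0000y = 160.0000  (c_2=-58.7500)
row 2: 0.0000x + 5.0000y = 17.5000  (c_3=83.7500)
row 3: 20.0000x − 5.0000y = 142.5000  (c_4=-41.2500)
Cramer on rows 1–2 → x = 8.0000, y = 3.5000
check cable 4: ‖A_4−P‖² = 66.2500 ≈ L_4² = 66.2500 ✓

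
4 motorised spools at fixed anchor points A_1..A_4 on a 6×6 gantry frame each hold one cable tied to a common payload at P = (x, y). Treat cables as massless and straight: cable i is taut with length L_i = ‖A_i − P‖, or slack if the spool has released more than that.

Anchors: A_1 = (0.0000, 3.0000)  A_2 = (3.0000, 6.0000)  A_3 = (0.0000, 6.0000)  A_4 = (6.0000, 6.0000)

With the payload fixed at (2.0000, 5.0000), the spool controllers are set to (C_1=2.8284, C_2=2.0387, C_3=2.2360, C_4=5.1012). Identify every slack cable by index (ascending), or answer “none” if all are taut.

i=1: geometric 2.8284 vs commanded 2.8284 ⇒ taut
i=2: geometric 1.4142 vs commanded 2.0387 ⇒ slack
i=3: geometric 2.2361 vs commanded 2.2360 ⇒ taut
i=4: geometric 4.1231 vs commanded 5.1012 ⇒ slack

2, 4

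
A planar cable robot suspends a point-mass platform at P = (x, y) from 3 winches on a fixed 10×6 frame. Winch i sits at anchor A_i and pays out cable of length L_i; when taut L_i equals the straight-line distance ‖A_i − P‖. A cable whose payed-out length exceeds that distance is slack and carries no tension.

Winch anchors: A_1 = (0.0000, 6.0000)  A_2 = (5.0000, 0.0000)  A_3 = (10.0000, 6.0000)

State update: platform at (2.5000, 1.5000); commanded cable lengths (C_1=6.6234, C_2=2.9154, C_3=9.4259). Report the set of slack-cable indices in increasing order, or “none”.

cable 1: √((-2.5000)²+(4.5000)²)=5.1478, C_1=6.6234: slack
cable 2: √((2.5000)²+(-1.5000)²)=2.9155, C_2=2.9154: taut
cable 3: √((7.5000)²+(4.5000)²)=8.7464, C_3=9.4259: slack

1, 3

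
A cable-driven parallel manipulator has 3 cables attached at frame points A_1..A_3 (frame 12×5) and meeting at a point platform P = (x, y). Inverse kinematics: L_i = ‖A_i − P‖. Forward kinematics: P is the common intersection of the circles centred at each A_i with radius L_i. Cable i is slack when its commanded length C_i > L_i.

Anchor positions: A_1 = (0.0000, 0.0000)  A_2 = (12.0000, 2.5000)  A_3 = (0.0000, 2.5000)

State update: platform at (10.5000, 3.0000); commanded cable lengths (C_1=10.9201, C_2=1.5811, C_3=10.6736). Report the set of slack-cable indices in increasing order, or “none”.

cable 1: √((-10.5000)²+(-3.0000)²)=10.9202, C_1=10.9201: taut
cable 2: √((1.5000)²+(-0.5000)²)=1.5811, C_2=1.5811: taut
cable 3: √((-10.5000)²+(-0.5000)²)=10.5119, C_3=10.6736: slack

3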